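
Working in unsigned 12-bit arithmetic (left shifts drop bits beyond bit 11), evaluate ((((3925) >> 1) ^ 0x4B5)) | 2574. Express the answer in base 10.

2847

3925 = 111101010101
→ >> 1 → 011110101010 = 1962
0x4B5 = 010010110101
→ ^ → 001100011111 = 799
2574 = 101000001110
→ | → 101100011111 = 2847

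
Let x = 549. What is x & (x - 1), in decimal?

x = 1000100101 = 549
x - 1 = 1000100100
AND   = 1000100100 = 548
(x & (x - 1) clears the lowest set bit of x.)

548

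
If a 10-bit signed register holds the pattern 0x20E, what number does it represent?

-498

pattern = 1000001110 (MSB is 1 ⇒ negative)
Invert: 0111110001, add 1 → 0111110010 = 498, so the value is -498.
(Equivalently: 526 - 2^10 = 526 - 1024 = -498.)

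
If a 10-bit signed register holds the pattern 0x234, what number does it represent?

-460

pattern = 1000110100 (MSB is 1 ⇒ negative)
Invert: 0111001011, add 1 → 0111001100 = 460, so the value is -460.
(Equivalently: 564 - 2^10 = 564 - 1024 = -460.)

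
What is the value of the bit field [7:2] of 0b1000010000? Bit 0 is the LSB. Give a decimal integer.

v = 1000010000
Shift right by 2: 10000100
Mask low 6 bits: 000100 = 4

4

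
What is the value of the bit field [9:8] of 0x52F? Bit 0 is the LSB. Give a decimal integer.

1

v = 10100101111
Shift right by 8: 101
Mask low 2 bits: 01 = 1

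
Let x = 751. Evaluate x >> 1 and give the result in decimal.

375

751 = 1011101111
shift right by 1 → 0101110111 = 375
(equivalently, floor(751 / 2))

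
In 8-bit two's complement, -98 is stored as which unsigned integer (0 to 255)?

98 in 8 bits: 01100010
Invert: 10011101
Add 1:  10011110 = 158
(Check: 2^8 - 98 = 256 - 98 = 158.)

158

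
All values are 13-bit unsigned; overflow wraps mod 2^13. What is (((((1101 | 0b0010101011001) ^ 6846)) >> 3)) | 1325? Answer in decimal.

1101 = 0010001001101
0b0010101011001 = 0010101011001
→ | → 0010101011101 = 1373
6846 = 1101010111110
→ ^ → 1111111100011 = 8163
→ >> 3 → 0001111111100 = 1020
1325 = 0010100101101
→ | → 0011111111101 = 2045

2045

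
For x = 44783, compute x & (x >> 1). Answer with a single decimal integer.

x = 1010111011101111 = 44783
x>>1 = 0101011101110111
AND  = 0000011001100111 = 1639
(x & (x >> 1) has a 1 wherever x has two consecutive 1 bits.)

1639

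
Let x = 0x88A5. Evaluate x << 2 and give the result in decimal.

0x88A5 = 001000100010100101
shift left by 2 → 100010001010010100 = 139924
(equivalently, 34981 × 2^2 = 34981 × 4)

139924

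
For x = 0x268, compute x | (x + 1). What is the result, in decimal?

x = 1001101000 = 616
x + 1 = 1001101001
OR    = 1001101001 = 617
(x | (x + 1) sets the lowest cleared bit.)

617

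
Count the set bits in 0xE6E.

0xE6E = 111001101110
Count the 1s: 1 + 1 + 1 + 1 + 1 + 1 + 1 + 1 = 8

8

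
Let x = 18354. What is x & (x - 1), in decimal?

18352

x = 100011110110010 = 18354
x - 1 = 100011110110001
AND   = 100011110110000 = 18352
(x & (x - 1) clears the lowest set bit of x.)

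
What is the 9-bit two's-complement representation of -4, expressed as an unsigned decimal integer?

508

4 in 9 bits: 000000100
Invert: 111111011
Add 1:  111111100 = 508
(Check: 2^9 - 4 = 512 - 4 = 508.)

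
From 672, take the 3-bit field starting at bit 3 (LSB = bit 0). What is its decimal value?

v = 1010100000
Shift right by 3: 1010100
Mask low 3 bits: 100 = 4

4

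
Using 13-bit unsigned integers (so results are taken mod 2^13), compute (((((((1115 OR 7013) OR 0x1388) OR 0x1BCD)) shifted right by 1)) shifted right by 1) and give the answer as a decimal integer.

1115 = 0010001011011
7013 = 1101101100101
→ OR → 1111101111111 = 8063
0x1388 = 1001110001000
→ OR → 1111111111111 = 8191
0x1BCD = 1101111001101
→ OR → 1111111111111 = 8191
→ shifted right by 1 → 0111111111111 = 4095
→ shifted right by 1 → 0011111111111 = 2047

2047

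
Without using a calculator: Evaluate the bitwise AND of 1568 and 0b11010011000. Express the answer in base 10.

1536

1568 = 11000100000
b = 11010011000
AND → 11000000000 = 1536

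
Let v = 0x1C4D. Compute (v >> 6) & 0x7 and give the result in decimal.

v = 1110001001101
Shift right by 6: 1110001
Mask low 3 bits: 001 = 1

1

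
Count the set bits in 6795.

7

6795 = 1101010001011
Count the 1s: 1 + 1 + 1 + 1 + 1 + 1 + 1 = 7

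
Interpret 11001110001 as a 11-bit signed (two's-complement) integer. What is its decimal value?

pattern = 11001110001 (MSB is 1 ⇒ negative)
Invert: 00110001110, add 1 → 00110001111 = 399, so the value is -399.
(Equivalently: 1649 - 2^11 = 1649 - 2048 = -399.)

-399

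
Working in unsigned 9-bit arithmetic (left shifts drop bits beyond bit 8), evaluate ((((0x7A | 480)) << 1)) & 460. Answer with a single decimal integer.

0x7A = 001111010
480 = 111100000
→ | → 111111010 = 506
→ << 1 (mod 2^9) → 111110100 = 500
460 = 111001100
→ & → 111000100 = 452

452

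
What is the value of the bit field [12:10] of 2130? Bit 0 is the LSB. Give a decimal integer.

2

v = 0100001010010
Shift right by 10: 010
Mask low 3 bits: 010 = 2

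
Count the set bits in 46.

46 = 101110
Count the 1s: 1 + 1 + 1 + 1 = 4

4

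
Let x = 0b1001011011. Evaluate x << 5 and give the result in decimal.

x = 000001001011011
shift left by 5 → 100101101100000 = 19296
(equivalently, 603 × 2^5 = 603 × 32)

19296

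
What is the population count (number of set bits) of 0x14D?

5

0x14D = 101001101
Count the 1s: 1 + 1 + 1 + 1 + 1 = 5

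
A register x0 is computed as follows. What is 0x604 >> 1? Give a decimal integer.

0x604 = 11000000100
shift right by 1 → 01100000010 = 770
(equivalently, floor(1540 / 2))

770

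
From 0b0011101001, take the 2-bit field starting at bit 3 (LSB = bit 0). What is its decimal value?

v = 0011101001
Shift right by 3: 0011101
Mask low 2 bits: 01 = 1

1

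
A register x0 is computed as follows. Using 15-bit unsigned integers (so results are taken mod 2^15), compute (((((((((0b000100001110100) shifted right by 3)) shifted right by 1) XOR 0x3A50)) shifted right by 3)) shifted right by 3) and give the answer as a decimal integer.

0b000100001110100 = 000100001110100
→ shifted right by 3 → 000000100001110 = 270
→ shifted right by 1 → 000000010000111 = 135
0x3A50 = 011101001010000
→ XOR → 011101011010111 = 15063
→ shifted right by 3 → 000011101011010 = 1882
→ shifted right by 3 → 000000011101011 = 235

235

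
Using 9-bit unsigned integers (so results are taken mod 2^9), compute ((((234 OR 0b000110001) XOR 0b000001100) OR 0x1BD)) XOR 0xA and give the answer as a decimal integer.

501

234 = 011101010
0b000110001 = 000110001
→ OR → 011111011 = 251
0b000001100 = 000001100
→ XOR → 011110111 = 247
0x1BD = 110111101
→ OR → 111111111 = 511
0xA = 000001010
→ XOR → 111110101 = 501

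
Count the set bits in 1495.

1495 = 10111010111
Count the 1s: 1 + 1 + 1 + 1 + 1 + 1 + 1 + 1 = 8

8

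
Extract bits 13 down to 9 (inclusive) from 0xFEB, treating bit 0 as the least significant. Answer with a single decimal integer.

v = 000111111101011
Shift right by 9: 000111
Mask low 5 bits: 00111 = 7

7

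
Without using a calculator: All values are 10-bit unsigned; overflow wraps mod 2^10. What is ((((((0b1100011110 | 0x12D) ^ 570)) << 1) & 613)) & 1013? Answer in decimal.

512

0b1100011110 = 1100011110
0x12D = 0100101101
→ | → 1100111111 = 831
570 = 1000111010
→ ^ → 0100000101 = 261
→ << 1 (mod 2^10) → 1000001010 = 522
613 = 1001100101
→ & → 1000000000 = 512
1013 = 1111110101
→ & → 1000000000 = 512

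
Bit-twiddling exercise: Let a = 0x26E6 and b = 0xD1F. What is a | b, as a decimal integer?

0x26E6 = 10011011100110
0xD1F = 00110100011111
 OR → 10111111111111 = 12287

12287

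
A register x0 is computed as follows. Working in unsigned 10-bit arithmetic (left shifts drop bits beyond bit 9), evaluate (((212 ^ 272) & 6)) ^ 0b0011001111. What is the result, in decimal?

212 = 0011010100
272 = 0100010000
→ ^ → 0111000100 = 452
6 = 0000000110
→ & → 0000000100 = 4
0b0011001111 = 0011001111
→ ^ → 0011001011 = 203

203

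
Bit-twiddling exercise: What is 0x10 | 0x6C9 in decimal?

1753

0x10 = 00000010000
0x6C9 = 11011001001
 OR → 11011011001 = 1753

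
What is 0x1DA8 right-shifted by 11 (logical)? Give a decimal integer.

3

0x1DA8 = 1110110101000
shift right by 11 → 0000000000011 = 3
(equivalently, floor(7592 / 2048))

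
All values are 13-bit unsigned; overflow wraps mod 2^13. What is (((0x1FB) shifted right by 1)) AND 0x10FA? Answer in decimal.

248

0x1FB = 0000111111011
→ shifted right by 1 → 0000011111101 = 253
0x10FA = 1000011111010
→ AND → 0000011111000 = 248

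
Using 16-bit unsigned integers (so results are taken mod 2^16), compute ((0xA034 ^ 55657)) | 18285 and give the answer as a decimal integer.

32637

0xA034 = 1010000000110100
55657 = 1101100101101001
→ ^ → 0111100101011101 = 31069
18285 = 0100011101101101
→ | → 0111111101111101 = 32637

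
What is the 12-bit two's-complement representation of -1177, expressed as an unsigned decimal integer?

1177 in 12 bits: 010010011001
Invert: 101101100110
Add 1:  101101100111 = 2919
(Check: 2^12 - 1177 = 4096 - 1177 = 2919.)

2919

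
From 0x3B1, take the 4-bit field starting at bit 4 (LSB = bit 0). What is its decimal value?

v = 1110110001
Shift right by 4: 111011
Mask low 4 bits: 1011 = 11

11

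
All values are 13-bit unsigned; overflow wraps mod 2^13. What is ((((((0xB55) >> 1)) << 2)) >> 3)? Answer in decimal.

0xB55 = 0101101010101
→ >> 1 → 0010110101010 = 1450
→ << 2 (mod 2^13) → 1011010101000 = 5800
→ >> 3 → 0001011010101 = 725

725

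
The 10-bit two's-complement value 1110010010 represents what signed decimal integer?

-110

pattern = 1110010010 (MSB is 1 ⇒ negative)
Invert: 0001101101, add 1 → 0001101110 = 110, so the value is -110.
(Equivalently: 914 - 2^10 = 914 - 1024 = -110.)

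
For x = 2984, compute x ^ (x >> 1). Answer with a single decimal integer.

x = 101110101000 = 2984
x>>1 = 010111010100
XOR  = 111001111100 = 3708
(x ^ (x >> 1) gives the standard binary-reflected Gray code of x.)

3708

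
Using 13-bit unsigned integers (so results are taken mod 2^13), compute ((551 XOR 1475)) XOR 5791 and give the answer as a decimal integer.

4475

551 = 0001000100111
1475 = 0010111000011
→ XOR → 0011111100100 = 2020
5791 = 1011010011111
→ XOR → 1000101111011 = 4475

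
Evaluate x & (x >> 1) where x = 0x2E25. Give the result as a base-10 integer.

1536

x = 10111000100101 = 11813
x>>1 = 01011100010010
AND  = 00011000000000 = 1536
(x & (x >> 1) has a 1 wherever x has two consecutive 1 bits.)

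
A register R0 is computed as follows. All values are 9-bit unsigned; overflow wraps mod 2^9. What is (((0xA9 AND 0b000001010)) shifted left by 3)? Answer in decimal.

64

0xA9 = 010101001
0b000001010 = 000001010
→ AND → 000001000 = 8
→ shifted left by 3 (mod 2^9) → 001000000 = 64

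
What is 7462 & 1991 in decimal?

1286

7462 = 1110100100110
1991 = 0011111000111
AND → 0010100000110 = 1286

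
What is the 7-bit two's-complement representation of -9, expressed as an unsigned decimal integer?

9 in 7 bits: 0001001
Invert: 1110110
Add 1:  1110111 = 119
(Check: 2^7 - 9 = 128 - 9 = 119.)

119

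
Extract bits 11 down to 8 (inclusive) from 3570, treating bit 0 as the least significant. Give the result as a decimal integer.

13

v = 110111110010
Shift right by 8: 1101
Mask low 4 bits: 1101 = 13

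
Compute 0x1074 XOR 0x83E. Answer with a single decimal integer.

0x1074 = 1000001110100
0x83E = 0100000111110
XOR → 1100001001010 = 6218

6218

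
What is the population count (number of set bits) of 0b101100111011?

8

n = 101100111011
Count the 1s: 1 + 1 + 1 + 1 + 1 + 1 + 1 + 1 = 8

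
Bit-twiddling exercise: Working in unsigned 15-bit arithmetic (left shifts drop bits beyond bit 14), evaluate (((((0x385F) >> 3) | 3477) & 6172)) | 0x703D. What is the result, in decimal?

0x385F = 011100001011111
→ >> 3 → 000011100001011 = 1803
3477 = 000110110010101
→ | → 000111110011111 = 3999
6172 = 001100000011100
→ & → 000100000011100 = 2076
0x703D = 111000000111101
→ | → 111100000111101 = 30781

30781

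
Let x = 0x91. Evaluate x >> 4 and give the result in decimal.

0x91 = 10010001
shift right by 4 → 00001001 = 9
(equivalently, floor(145 / 16))

9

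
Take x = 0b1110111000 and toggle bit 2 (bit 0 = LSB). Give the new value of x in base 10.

956

x = 1110111000
bit 2 is currently 0; toggle it via x ^ (1 << 2) = x ^ 4
→ 1110111100 = 956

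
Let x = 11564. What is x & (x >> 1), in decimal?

1028

x = 10110100101100 = 11564
x>>1 = 01011010010110
AND  = 00010000000100 = 1028
(x & (x >> 1) has a 1 wherever x has two consecutive 1 bits.)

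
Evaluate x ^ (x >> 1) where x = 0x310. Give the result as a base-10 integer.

664

x = 1100010000 = 784
x>>1 = 0110001000
XOR  = 1010011000 = 664
(x ^ (x >> 1) gives the standard binary-reflected Gray code of x.)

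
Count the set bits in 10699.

8

10699 = 10100111001011
Count the 1s: 1 + 1 + 1 + 1 + 1 + 1 + 1 + 1 = 8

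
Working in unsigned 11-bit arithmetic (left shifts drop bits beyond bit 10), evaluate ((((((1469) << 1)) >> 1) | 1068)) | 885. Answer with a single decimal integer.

1469 = 10110111101
→ << 1 (mod 2^11) → 01101111010 = 890
→ >> 1 → 00110111101 = 445
1068 = 10000101100
→ | → 10110111101 = 1469
885 = 01101110101
→ | → 11111111101 = 2045

2045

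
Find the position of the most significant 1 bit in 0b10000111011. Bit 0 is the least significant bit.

10

0b10000111011 = 10000111011
The topmost 1 is at position 10 (since 2^10 = 1024 ≤ 1083 < 2048).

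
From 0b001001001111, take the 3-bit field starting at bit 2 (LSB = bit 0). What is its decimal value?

v = 001001001111
Shift right by 2: 0010010011
Mask low 3 bits: 011 = 3

3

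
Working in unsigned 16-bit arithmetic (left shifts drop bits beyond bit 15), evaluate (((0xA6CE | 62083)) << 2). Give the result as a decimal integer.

0xA6CE = 1010011011001110
62083 = 1111001010000011
→ | → 1111011011001111 = 63183
→ << 2 (mod 2^16) → 1101101100111100 = 56124

56124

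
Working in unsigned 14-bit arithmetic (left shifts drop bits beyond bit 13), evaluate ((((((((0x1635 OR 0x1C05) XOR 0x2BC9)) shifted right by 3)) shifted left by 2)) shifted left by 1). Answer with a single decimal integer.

13816

0x1635 = 01011000110101
0x1C05 = 01110000000101
→ OR → 01111000110101 = 7733
0x2BC9 = 10101111001001
→ XOR → 11010111111100 = 13820
→ shifted right by 3 → 00011010111111 = 1727
→ shifted left by 2 (mod 2^14) → 01101011111100 = 6908
→ shifted left by 1 (mod 2^14) → 11010111111000 = 13816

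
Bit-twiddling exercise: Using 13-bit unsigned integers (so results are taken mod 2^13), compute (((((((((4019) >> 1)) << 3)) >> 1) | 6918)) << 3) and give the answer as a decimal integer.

6960

4019 = 0111110110011
→ >> 1 → 0011111011001 = 2009
→ << 3 (mod 2^13) → 1111011001000 = 7880
→ >> 1 → 0111101100100 = 3940
6918 = 1101100000110
→ | → 1111101100110 = 8038
→ << 3 (mod 2^13) → 1101100110000 = 6960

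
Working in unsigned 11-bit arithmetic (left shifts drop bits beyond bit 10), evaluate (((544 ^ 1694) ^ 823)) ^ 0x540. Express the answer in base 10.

544 = 01000100000
1694 = 11010011110
→ ^ → 10010111110 = 1214
823 = 01100110111
→ ^ → 11110001001 = 1929
0x540 = 10101000000
→ ^ → 01011001001 = 713

713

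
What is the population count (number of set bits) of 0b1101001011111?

n = 1101001011111
Count the 1s: 1 + 1 + 1 + 1 + 1 + 1 + 1 + 1 + 1 = 9

9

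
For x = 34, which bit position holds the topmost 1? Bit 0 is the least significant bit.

5

34 = 100010
The topmost 1 is at position 5 (since 2^5 = 32 ≤ 34 < 64).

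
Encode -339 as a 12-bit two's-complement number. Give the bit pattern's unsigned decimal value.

3757

339 in 12 bits: 000101010011
Invert: 111010101100
Add 1:  111010101101 = 3757
(Check: 2^12 - 339 = 4096 - 339 = 3757.)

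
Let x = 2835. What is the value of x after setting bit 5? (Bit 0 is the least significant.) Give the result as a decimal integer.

2867

x = 0101100010011
bit 5 is currently 0; set it via x | (1 << 5) = x | 32
→ 0101100110011 = 2867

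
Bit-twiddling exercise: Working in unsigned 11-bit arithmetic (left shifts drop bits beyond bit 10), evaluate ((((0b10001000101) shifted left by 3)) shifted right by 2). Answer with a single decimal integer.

0b10001000101 = 10001000101
→ shifted left by 3 (mod 2^11) → 01000101000 = 552
→ shifted right by 2 → 00010001010 = 138

138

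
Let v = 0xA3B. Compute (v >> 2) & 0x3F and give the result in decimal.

14

v = 101000111011
Shift right by 2: 1010001110
Mask low 6 bits: 001110 = 14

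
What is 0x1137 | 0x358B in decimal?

13759

0x1137 = 01000100110111
0x358B = 11010110001011
 OR → 11010110111111 = 13759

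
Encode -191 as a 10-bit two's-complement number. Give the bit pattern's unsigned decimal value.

191 in 10 bits: 0010111111
Invert: 1101000000
Add 1:  1101000001 = 833
(Check: 2^10 - 191 = 1024 - 191 = 833.)

833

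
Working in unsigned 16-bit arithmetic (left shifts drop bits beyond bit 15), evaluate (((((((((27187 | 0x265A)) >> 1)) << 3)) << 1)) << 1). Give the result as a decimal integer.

27187 = 0110101000110011
0x265A = 0010011001011010
→ | → 0110111001111011 = 28283
→ >> 1 → 0011011100111101 = 14141
→ << 3 (mod 2^16) → 1011100111101000 = 47592
→ << 1 (mod 2^16) → 0111001111010000 = 29648
→ << 1 (mod 2^16) → 1110011110100000 = 59296

59296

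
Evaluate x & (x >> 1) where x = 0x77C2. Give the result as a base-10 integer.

13248

x = 111011111000010 = 30658
x>>1 = 011101111100001
AND  = 011001111000000 = 13248
(x & (x >> 1) has a 1 wherever x has two consecutive 1 bits.)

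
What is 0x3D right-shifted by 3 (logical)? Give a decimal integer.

0x3D = 111101
shift right by 3 → 000111 = 7
(equivalently, floor(61 / 8))

7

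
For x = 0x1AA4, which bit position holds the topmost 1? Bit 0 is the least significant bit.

12

0x1AA4 = 1101010100100
The topmost 1 is at position 12 (since 2^12 = 4096 ≤ 6820 < 8192).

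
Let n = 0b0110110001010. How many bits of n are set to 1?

n = 110110001010
Count the 1s: 1 + 1 + 1 + 1 + 1 + 1 = 6

6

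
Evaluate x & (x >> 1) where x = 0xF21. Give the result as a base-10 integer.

x = 111100100001 = 3873
x>>1 = 011110010000
AND  = 011100000000 = 1792
(x & (x >> 1) has a 1 wherever x has two consecutive 1 bits.)

1792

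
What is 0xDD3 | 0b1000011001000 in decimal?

7643

0xDD3 = 0110111010011
b = 1000011001000
 OR → 1110111011011 = 7643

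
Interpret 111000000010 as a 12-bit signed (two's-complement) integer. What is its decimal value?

-510

pattern = 111000000010 (MSB is 1 ⇒ negative)
Invert: 000111111101, add 1 → 000111111110 = 510, so the value is -510.
(Equivalently: 3586 - 2^12 = 3586 - 4096 = -510.)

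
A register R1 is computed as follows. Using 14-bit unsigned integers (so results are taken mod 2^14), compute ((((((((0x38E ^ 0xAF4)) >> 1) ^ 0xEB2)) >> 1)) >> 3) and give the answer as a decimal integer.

0x38E = 00001110001110
0xAF4 = 00101011110100
→ ^ → 00100101111010 = 2426
→ >> 1 → 00010010111101 = 1213
0xEB2 = 00111010110010
→ ^ → 00101000001111 = 2575
→ >> 1 → 00010100000111 = 1287
→ >> 3 → 00000010100000 = 160

160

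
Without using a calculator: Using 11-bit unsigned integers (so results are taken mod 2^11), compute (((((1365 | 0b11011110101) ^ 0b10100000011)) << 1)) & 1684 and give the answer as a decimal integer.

1156

1365 = 10101010101
0b11011110101 = 11011110101
→ | → 11111110101 = 2037
0b10100000011 = 10100000011
→ ^ → 01011110110 = 758
→ << 1 (mod 2^11) → 10111101100 = 1516
1684 = 11010010100
→ & → 10010000100 = 1156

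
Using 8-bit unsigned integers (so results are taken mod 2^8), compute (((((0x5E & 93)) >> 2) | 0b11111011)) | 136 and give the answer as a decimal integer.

0x5E = 01011110
93 = 01011101
→ & → 01011100 = 92
→ >> 2 → 00010111 = 23
0b11111011 = 11111011
→ | → 11111111 = 255
136 = 10001000
→ | → 11111111 = 255

255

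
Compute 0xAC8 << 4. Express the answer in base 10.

44160

0xAC8 = 0000101011001000
shift left by 4 → 1010110010000000 = 44160
(equivalently, 2760 × 2^4 = 2760 × 16)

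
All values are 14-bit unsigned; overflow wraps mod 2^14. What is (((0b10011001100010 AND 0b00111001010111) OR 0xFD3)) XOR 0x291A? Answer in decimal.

0b10011001100010 = 10011001100010
0b00111001010111 = 00111001010111
→ AND → 00011001000010 = 1602
0xFD3 = 00111111010011
→ OR → 00111111010011 = 4051
0x291A = 10100100011010
→ XOR → 10011011001001 = 9929

9929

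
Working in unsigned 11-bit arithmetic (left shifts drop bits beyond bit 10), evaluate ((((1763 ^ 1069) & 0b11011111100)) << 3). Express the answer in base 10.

1632

1763 = 11011100011
1069 = 10000101101
→ ^ → 01011001110 = 718
0b11011111100 = 11011111100
→ & → 01011001100 = 716
→ << 3 (mod 2^11) → 11001100000 = 1632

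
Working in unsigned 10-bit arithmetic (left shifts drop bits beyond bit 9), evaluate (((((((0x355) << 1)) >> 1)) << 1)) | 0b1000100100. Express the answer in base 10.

686

0x355 = 1101010101
→ << 1 (mod 2^10) → 1010101010 = 682
→ >> 1 → 0101010101 = 341
→ << 1 (mod 2^10) → 1010101010 = 682
0b1000100100 = 1000100100
→ | → 1010101110 = 686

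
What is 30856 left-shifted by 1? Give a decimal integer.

61712

30856 = 0111100010001000
shift left by 1 → 1111000100010000 = 61712
(equivalently, 30856 × 2^1 = 30856 × 2)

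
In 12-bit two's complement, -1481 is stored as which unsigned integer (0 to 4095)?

2615

1481 in 12 bits: 010111001001
Invert: 101000110110
Add 1:  101000110111 = 2615
(Check: 2^12 - 1481 = 4096 - 1481 = 2615.)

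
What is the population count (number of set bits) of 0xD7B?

9

0xD7B = 110101111011
Count the 1s: 1 + 1 + 1 + 1 + 1 + 1 + 1 + 1 + 1 = 9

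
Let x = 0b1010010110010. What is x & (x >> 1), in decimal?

x = 1010010110010 = 5298
x>>1 = 0101001011001
AND  = 0000000010000 = 16
(x & (x >> 1) has a 1 wherever x has two consecutive 1 bits.)

16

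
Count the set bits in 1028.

2

1028 = 10000000100
Count the 1s: 1 + 1 = 2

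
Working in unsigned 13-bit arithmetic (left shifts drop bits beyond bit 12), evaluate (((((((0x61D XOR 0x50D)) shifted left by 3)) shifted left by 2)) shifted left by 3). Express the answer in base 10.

4096

0x61D = 0011000011101
0x50D = 0010100001101
→ XOR → 0001100010000 = 784
→ shifted left by 3 (mod 2^13) → 1100010000000 = 6272
→ shifted left by 2 (mod 2^13) → 0001000000000 = 512
→ shifted left by 3 (mod 2^13) → 1000000000000 = 4096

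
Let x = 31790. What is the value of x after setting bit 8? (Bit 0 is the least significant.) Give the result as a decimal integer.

x = 111110000101110
bit 8 is currently 0; set it via x | (1 << 8) = x | 256
→ 111110100101110 = 32046

32046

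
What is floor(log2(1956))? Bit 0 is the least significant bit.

10

1956 = 11110100100
The topmost 1 is at position 10 (since 2^10 = 1024 ≤ 1956 < 2048).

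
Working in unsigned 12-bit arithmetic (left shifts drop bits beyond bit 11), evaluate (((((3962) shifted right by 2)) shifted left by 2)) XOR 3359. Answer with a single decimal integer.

615

3962 = 111101111010
→ shifted right by 2 → 001111011110 = 990
→ shifted left by 2 (mod 2^12) → 111101111000 = 3960
3359 = 110100011111
→ XOR → 001001100111 = 615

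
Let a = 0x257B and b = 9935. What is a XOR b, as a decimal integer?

948

0x257B = 10010101111011
9935 = 10011011001111
XOR → 00001110110100 = 948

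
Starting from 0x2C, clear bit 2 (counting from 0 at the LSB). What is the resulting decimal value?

x = 00101100
bit 2 is currently 1; clear it via x & ~(1 << 2) = x & ~4
→ 00101000 = 40

40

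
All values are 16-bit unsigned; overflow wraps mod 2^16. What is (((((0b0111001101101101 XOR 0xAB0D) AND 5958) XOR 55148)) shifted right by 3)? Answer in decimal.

6373

0b0111001101101101 = 0111001101101101
0xAB0D = 1010101100001101
→ XOR → 1101100001100000 = 55392
5958 = 0001011101000110
→ AND → 0001000001000000 = 4160
55148 = 1101011101101100
→ XOR → 1100011100101100 = 50988
→ shifted right by 3 → 0001100011100101 = 6373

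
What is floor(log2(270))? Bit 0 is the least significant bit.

270 = 100001110
The topmost 1 is at position 8 (since 2^8 = 256 ≤ 270 < 512).

8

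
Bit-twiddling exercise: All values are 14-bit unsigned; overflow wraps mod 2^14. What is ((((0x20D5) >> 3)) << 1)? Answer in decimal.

0x20D5 = 10000011010101
→ >> 3 → 00010000011010 = 1050
→ << 1 (mod 2^14) → 00100000110100 = 2100

2100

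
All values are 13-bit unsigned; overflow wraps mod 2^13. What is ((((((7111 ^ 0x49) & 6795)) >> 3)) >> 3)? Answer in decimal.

106

7111 = 1101111000111
0x49 = 0000001001001
→ ^ → 1101110001110 = 7054
6795 = 1101010001011
→ & → 1101010001010 = 6794
→ >> 3 → 0001101010001 = 849
→ >> 3 → 0000001101010 = 106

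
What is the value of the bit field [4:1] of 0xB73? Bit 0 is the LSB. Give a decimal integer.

v = 101101110011
Shift right by 1: 10110111001
Mask low 4 bits: 1001 = 9

9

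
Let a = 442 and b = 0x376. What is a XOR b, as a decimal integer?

442 = 0110111010
0x376 = 1101110110
XOR → 1011001100 = 716

716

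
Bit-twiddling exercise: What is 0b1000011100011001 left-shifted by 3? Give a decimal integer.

x = 0001000011100011001
shift left by 3 → 1000011100011001000 = 276680
(equivalently, 34585 × 2^3 = 34585 × 8)

276680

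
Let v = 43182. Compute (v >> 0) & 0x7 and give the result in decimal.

6

v = 1010100010101110
Shift right by 0: 1010100010101110
Mask low 3 bits: 110 = 6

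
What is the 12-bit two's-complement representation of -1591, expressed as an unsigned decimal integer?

1591 in 12 bits: 011000110111
Invert: 100111001000
Add 1:  100111001001 = 2505
(Check: 2^12 - 1591 = 4096 - 1591 = 2505.)

2505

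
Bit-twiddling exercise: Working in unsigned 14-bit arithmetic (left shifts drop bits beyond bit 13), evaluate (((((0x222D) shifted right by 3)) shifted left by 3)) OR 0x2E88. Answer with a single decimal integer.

0x222D = 10001000101101
→ shifted right by 3 → 00010001000101 = 1093
→ shifted left by 3 (mod 2^14) → 10001000101000 = 8744
0x2E88 = 10111010001000
→ OR → 10111010101000 = 11944

11944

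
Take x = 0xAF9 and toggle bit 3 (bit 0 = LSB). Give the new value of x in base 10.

x = 101011111001
bit 3 is currently 1; toggle it via x ^ (1 << 3) = x ^ 8
→ 101011110001 = 2801

2801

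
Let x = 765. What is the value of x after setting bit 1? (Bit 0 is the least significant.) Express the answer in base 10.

767

x = 1011111101
bit 1 is currently 0; set it via x | (1 << 1) = x | 2
→ 1011111111 = 767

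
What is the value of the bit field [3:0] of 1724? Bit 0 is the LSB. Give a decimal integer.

v = 11010111100
Shift right by 0: 11010111100
Mask low 4 bits: 1100 = 12

12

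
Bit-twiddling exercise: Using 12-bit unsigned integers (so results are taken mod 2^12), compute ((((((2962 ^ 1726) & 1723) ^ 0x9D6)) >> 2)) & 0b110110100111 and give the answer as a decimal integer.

2962 = 101110010010
1726 = 011010111110
→ ^ → 110100101100 = 3372
1723 = 011010111011
→ & → 010000101000 = 1064
0x9D6 = 100111010110
→ ^ → 110111111110 = 3582
→ >> 2 → 001101111111 = 895
0b110110100111 = 110110100111
→ & → 000100100111 = 295

295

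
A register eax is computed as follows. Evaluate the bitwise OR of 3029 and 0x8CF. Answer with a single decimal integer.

3039

3029 = 101111010101
0x8CF = 100011001111
 OR → 101111011111 = 3039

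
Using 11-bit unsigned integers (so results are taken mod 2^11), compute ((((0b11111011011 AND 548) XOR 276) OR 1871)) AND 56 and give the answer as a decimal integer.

24

0b11111011011 = 11111011011
548 = 01000100100
→ AND → 01000000000 = 512
276 = 00100010100
→ XOR → 01100010100 = 788
1871 = 11101001111
→ OR → 11101011111 = 1887
56 = 00000111000
→ AND → 00000011000 = 24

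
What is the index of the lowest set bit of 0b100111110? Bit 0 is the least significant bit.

0b100111110 = 100111110
Trailing zeros: 1, so the lowest set bit is bit 1 (value 2).

1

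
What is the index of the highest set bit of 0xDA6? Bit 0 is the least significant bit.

0xDA6 = 110110100110
The topmost 1 is at position 11 (since 2^11 = 2048 ≤ 3494 < 4096).

11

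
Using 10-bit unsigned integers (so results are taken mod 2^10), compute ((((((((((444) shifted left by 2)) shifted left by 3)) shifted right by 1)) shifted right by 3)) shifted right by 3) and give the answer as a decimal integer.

7

444 = 0110111100
→ shifted left by 2 (mod 2^10) → 1011110000 = 752
→ shifted left by 3 (mod 2^10) → 1110000000 = 896
→ shifted right by 1 → 0111000000 = 448
→ shifted right by 3 → 0000111000 = 56
→ shifted right by 3 → 0000000111 = 7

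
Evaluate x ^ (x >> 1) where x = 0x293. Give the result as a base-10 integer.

986

x = 1010010011 = 659
x>>1 = 0101001001
XOR  = 1111011010 = 986
(x ^ (x >> 1) gives the standard binary-reflected Gray code of x.)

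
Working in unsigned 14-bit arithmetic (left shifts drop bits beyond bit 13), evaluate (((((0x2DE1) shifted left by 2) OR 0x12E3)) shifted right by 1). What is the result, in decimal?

0x2DE1 = 10110111100001
→ shifted left by 2 (mod 2^14) → 11011110000100 = 14212
0x12E3 = 01001011100011
→ OR → 11011111100111 = 14311
→ shifted right by 1 → 01101111110011 = 7155

7155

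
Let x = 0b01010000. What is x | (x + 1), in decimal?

x = 1010000 = 80
x + 1 = 1010001
OR    = 1010001 = 81
(x | (x + 1) sets the lowest cleared bit.)

81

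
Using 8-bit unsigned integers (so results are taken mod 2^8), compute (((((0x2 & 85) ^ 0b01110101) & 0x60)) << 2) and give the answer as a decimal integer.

0x2 = 00000010
85 = 01010101
→ & → 00000000 = 0
0b01110101 = 01110101
→ ^ → 01110101 = 117
0x60 = 01100000
→ & → 01100000 = 96
→ << 2 (mod 2^8) → 10000000 = 128

128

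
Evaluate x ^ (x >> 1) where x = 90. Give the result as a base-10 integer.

119

x = 1011010 = 90
x>>1 = 0101101
XOR  = 1110111 = 119
(x ^ (x >> 1) gives the standard binary-reflected Gray code of x.)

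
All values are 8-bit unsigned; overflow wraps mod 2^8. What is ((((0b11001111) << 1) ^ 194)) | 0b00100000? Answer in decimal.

124

0b11001111 = 11001111
→ << 1 (mod 2^8) → 10011110 = 158
194 = 11000010
→ ^ → 01011100 = 92
0b00100000 = 00100000
→ | → 01111100 = 124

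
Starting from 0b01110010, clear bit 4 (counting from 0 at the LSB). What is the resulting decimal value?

98

x = 01110010
bit 4 is currently 1; clear it via x & ~(1 << 4) = x & ~16
→ 01100010 = 98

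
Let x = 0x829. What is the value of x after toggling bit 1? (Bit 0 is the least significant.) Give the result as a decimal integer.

2091

x = 00100000101001
bit 1 is currently 0; toggle it via x ^ (1 << 1) = x ^ 2
→ 00100000101011 = 2091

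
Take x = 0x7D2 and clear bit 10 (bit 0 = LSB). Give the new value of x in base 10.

x = 0011111010010
bit 10 is currently 1; clear it via x & ~(1 << 10) = x & ~1024
→ 0001111010010 = 978

978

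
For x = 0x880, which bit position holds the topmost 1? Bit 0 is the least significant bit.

0x880 = 100010000000
The topmost 1 is at position 11 (since 2^11 = 2048 ≤ 2176 < 4096).

11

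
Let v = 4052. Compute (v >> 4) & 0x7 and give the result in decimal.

v = 111111010100
Shift right by 4: 11111101
Mask low 3 bits: 101 = 5

5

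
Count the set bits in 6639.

6639 = 1100111101111
Count the 1s: 1 + 1 + 1 + 1 + 1 + 1 + 1 + 1 + 1 + 1 = 10

10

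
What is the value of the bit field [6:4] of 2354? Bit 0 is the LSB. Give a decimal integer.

3

v = 0100100110010
Shift right by 4: 010010011
Mask low 3 bits: 011 = 3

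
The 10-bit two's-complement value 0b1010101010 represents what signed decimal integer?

pattern = 1010101010 (MSB is 1 ⇒ negative)
Invert: 0101010101, add 1 → 0101010110 = 342, so the value is -342.
(Equivalently: 682 - 2^10 = 682 - 1024 = -342.)

-342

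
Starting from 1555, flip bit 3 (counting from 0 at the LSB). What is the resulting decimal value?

1563

x = 011000010011
bit 3 is currently 0; toggle it via x ^ (1 << 3) = x ^ 8
→ 011000011011 = 1563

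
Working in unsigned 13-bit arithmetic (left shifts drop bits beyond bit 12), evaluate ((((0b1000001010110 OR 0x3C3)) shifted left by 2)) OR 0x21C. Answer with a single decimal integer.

0b1000001010110 = 1000001010110
0x3C3 = 0001111000011
→ OR → 1001111010111 = 5079
→ shifted left by 2 (mod 2^13) → 0111101011100 = 3932
0x21C = 0001000011100
→ OR → 0111101011100 = 3932

3932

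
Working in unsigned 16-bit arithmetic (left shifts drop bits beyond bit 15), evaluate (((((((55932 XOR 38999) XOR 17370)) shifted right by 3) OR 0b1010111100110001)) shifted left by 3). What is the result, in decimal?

55932 = 1101101001111100
38999 = 1001100001010111
→ XOR → 0100001000101011 = 16939
17370 = 0100001111011010
→ XOR → 0000000111110001 = 497
→ shifted right by 3 → 0000000000111110 = 62
0b1010111100110001 = 1010111100110001
→ OR → 1010111100111111 = 44863
→ shifted left by 3 (mod 2^16) → 0111100111111000 = 31224

31224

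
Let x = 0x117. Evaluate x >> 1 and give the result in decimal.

0x117 = 100010111
shift right by 1 → 010001011 = 139
(equivalently, floor(279 / 2))

139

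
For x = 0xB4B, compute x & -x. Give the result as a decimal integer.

x = 101101001011 = 2891
-x (two's complement) = …010010110101
AND   = 000000000001 = 1
(x & -x isolates the lowest set bit of x.)

1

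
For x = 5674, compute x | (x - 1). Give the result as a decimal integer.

5675

x = 1011000101010 = 5674
x - 1 = 1011000101001
OR    = 1011000101011 = 5675
(x | (x - 1) sets all bits below the lowest set bit.)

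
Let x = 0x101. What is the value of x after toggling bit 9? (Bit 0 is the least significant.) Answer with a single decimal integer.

769

x = 00100000001
bit 9 is currently 0; toggle it via x ^ (1 << 9) = x ^ 512
→ 01100000001 = 769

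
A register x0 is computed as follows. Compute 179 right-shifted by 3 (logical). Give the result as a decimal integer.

179 = 10110011
shift right by 3 → 00010110 = 22
(equivalently, floor(179 / 8))

22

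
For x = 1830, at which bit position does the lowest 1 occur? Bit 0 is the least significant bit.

1830 = 11100100110
Trailing zeros: 1, so the lowest set bit is bit 1 (value 2).

1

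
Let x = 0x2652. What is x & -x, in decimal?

2

x = 10011001010010 = 9810
-x (two's complement) = …01100110101110
AND   = 00000000000010 = 2
(x & -x isolates the lowest set bit of x.)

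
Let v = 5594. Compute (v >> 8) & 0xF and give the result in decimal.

5

v = 1010111011010
Shift right by 8: 10101
Mask low 4 bits: 0101 = 5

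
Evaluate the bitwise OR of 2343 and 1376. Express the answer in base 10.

3431

2343 = 100100100111
1376 = 010101100000
 OR → 110101100111 = 3431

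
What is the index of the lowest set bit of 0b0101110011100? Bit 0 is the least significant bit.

0b0101110011100 = 101110011100
Trailing zeros: 2, so the lowest set bit is bit 2 (value 4).

2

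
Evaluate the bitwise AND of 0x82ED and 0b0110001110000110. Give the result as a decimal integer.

644

0x82ED = 1000001011101101
b = 0110001110000110
AND → 0000001010000100 = 644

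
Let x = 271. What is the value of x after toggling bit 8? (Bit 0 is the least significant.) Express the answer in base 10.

15

x = 0100001111
bit 8 is currently 1; toggle it via x ^ (1 << 8) = x ^ 256
→ 0000001111 = 15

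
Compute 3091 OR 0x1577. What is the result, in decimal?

3091 = 0110000010011
0x1577 = 1010101110111
 OR → 1110101110111 = 7543

7543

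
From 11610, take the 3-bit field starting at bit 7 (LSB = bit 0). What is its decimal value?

2

v = 010110101011010
Shift right by 7: 01011010
Mask low 3 bits: 010 = 2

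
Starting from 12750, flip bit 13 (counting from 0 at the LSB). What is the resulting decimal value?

4558

x = 11000111001110
bit 13 is currently 1; toggle it via x ^ (1 << 13) = x ^ 8192
→ 01000111001110 = 4558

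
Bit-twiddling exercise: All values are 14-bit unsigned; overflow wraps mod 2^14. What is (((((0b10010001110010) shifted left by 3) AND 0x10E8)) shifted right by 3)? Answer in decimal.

0b10010001110010 = 10010001110010
→ shifted left by 3 (mod 2^14) → 10001110010000 = 9104
0x10E8 = 01000011101000
→ AND → 00000010000000 = 128
→ shifted right by 3 → 00000000010000 = 16

16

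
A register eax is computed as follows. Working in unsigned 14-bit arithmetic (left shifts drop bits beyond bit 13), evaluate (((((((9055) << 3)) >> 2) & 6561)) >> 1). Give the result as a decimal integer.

80

9055 = 10001101011111
→ << 3 (mod 2^14) → 01101011111000 = 6904
→ >> 2 → 00011010111110 = 1726
6561 = 01100110100001
→ & → 00000010100000 = 160
→ >> 1 → 00000001010000 = 80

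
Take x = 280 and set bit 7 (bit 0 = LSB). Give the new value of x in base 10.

408

x = 100011000
bit 7 is currently 0; set it via x | (1 << 7) = x | 128
→ 110011000 = 408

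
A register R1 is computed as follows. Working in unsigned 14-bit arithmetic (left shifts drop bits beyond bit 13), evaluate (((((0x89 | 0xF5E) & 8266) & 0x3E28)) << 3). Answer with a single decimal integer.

64

0x89 = 00000010001001
0xF5E = 00111101011110
→ | → 00111111011111 = 4063
8266 = 10000001001010
→ & → 00000001001010 = 74
0x3E28 = 11111000101000
→ & → 00000000001000 = 8
→ << 3 (mod 2^14) → 00000001000000 = 64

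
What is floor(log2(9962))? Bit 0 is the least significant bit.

9962 = 10011011101010
The topmost 1 is at position 13 (since 2^13 = 8192 ≤ 9962 < 16384).

13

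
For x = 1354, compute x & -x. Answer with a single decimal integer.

2

x = 10101001010 = 1354
-x (two's complement) = …01010110110
AND   = 00000000010 = 2
(x & -x isolates the lowest set bit of x.)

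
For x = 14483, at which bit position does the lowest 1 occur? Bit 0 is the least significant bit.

14483 = 11100010010011
Trailing zeros: 0, so the lowest set bit is bit 0 (value 1).

0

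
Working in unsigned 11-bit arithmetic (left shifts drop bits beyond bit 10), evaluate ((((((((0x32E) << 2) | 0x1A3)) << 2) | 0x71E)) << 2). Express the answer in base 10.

2040

0x32E = 01100101110
→ << 2 (mod 2^11) → 10010111000 = 1208
0x1A3 = 00110100011
→ | → 10110111011 = 1467
→ << 2 (mod 2^11) → 11011101100 = 1772
0x71E = 11100011110
→ | → 11111111110 = 2046
→ << 2 (mod 2^11) → 11111111000 = 2040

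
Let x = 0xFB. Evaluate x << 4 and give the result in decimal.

4016

0xFB = 000011111011
shift left by 4 → 111110110000 = 4016
(equivalently, 251 × 2^4 = 251 × 16)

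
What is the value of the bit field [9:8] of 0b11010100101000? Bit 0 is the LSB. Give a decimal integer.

1

v = 11010100101000
Shift right by 8: 110101
Mask low 2 bits: 01 = 1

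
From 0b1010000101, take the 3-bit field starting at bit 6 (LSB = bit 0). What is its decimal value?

v = 1010000101
Shift right by 6: 1010
Mask low 3 bits: 010 = 2

2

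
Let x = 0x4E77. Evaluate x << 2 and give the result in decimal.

0x4E77 = 00100111001110111
shift left by 2 → 10011100111011100 = 80348
(equivalently, 20087 × 2^2 = 20087 × 4)

80348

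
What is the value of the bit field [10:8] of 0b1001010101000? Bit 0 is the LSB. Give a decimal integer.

2

v = 1001010101000
Shift right by 8: 10010
Mask low 3 bits: 010 = 2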